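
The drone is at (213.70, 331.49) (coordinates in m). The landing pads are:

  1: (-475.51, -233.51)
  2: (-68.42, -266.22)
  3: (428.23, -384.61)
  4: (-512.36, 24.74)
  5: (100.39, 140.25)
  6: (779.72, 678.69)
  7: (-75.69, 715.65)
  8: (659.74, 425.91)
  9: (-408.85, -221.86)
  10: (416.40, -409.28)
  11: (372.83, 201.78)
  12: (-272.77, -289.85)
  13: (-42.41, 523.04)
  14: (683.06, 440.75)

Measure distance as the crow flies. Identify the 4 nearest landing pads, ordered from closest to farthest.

11, 5, 13, 8

Distances from (213.70, 331.49):
1: 891.20 m
2: 660.95 m
3: 747.54 m
4: 788.20 m
5: 222.29 m
6: 664.02 m
7: 480.96 m
8: 455.92 m
9: 832.93 m
10: 768.00 m
11: 205.30 m
12: 789.12 m
13: 319.82 m
14: 481.91 m
Sorted: 11 (205.30 m) < 5 (222.29 m) < 13 (319.82 m) < 8 (455.92 m) < 7 (480.96 m) < 14 (481.91 m) < …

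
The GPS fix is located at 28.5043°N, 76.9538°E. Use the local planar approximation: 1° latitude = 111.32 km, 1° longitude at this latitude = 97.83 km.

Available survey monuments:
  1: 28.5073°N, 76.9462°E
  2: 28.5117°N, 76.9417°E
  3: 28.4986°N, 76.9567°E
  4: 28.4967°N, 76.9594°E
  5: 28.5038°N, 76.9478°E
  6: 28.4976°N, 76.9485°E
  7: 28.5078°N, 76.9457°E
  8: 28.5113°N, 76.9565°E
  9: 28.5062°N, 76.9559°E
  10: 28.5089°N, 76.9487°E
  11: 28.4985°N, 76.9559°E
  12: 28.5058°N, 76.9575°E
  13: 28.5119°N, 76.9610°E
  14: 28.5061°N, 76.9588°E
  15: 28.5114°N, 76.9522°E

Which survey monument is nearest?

9

Distances from 28.5043°N, 76.9538°E:
1: 0.8151 km
2: 1.4422 km
3: 0.6951 km
4: 1.0079 km
5: 0.5896 km
6: 0.9084 km
7: 0.8830 km
8: 0.8228 km
9: 0.2949 km
10: 0.7149 km
11: 0.6776 km
12: 0.3986 km
13: 1.1009 km
14: 0.5286 km
15: 0.8057 km
Minimum: 9 at 0.2949 km.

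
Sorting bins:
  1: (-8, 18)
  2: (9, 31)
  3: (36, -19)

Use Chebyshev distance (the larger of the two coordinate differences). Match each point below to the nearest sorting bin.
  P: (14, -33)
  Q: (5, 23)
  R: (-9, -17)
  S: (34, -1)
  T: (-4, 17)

P→3; Q→2; R→1; S→3; T→1

P at (14, -33):
  1: 51
  2: 64
  3: 22
  → nearest: 3 (22)
Q at (5, 23):
  1: 13
  2: 8
  3: 42
  → nearest: 2 (8)
R at (-9, -17):
  1: 35
  2: 48
  3: 45
  → nearest: 1 (35)
S at (34, -1):
  1: 42
  2: 32
  3: 18
  → nearest: 3 (18)
T at (-4, 17):
  1: 4
  2: 14
  3: 40
  → nearest: 1 (4)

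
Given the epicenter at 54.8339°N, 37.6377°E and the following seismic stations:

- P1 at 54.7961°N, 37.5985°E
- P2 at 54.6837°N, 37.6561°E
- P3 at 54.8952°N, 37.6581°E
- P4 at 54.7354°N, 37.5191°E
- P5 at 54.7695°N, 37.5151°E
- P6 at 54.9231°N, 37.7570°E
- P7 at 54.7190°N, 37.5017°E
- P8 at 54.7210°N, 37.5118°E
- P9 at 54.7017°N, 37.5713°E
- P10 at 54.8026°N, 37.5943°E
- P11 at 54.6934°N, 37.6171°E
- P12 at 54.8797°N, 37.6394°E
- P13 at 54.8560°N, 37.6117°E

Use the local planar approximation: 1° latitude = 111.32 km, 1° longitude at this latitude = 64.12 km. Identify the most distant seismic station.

P2

Distances from 54.8339°N, 37.6377°E:
P1: 4.9014 km
P2: 16.7618 km
P3: 6.9482 km
P4: 13.3440 km
P5: 10.6392 km
P6: 12.5345 km
P7: 15.4805 km
P8: 14.9373 km
P9: 15.3200 km
P10: 4.4592 km
P11: 15.6961 km
P12: 5.0996 km
P13: 2.9718 km
Maximum: P2 at 16.7618 km.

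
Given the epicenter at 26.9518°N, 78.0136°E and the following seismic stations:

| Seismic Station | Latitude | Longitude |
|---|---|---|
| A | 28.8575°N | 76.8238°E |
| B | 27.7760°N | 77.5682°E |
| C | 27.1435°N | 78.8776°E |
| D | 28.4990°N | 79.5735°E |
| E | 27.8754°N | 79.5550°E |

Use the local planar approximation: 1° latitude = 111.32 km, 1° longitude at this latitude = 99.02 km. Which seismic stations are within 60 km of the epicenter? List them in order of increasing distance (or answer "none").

none

Distances from 26.9518°N, 78.0136°E:
A: √((1.9057·111.32)² + (-1.1898·99.02)²) = √(45004.450489 + 13880.137653) = 242.6615 km
B: √((0.8242·111.32)² + (-0.4454·99.02)²) = √(8418.052224 + 1945.119418) = 101.7997 km
C: √((0.1917·111.32)² + (0.8640·99.02)²) = √(455.397478 + 7319.363719) = 88.1746 km
D: √((1.5472·111.32)² + (1.5599·99.02)²) = √(29664.655474 + 23858.292580) = 231.3503 km
E: √((0.9236·111.32)² + (1.5414·99.02)²) = √(10570.955481 + 23295.742292) = 184.0291 km
Threshold 60 km: none within range.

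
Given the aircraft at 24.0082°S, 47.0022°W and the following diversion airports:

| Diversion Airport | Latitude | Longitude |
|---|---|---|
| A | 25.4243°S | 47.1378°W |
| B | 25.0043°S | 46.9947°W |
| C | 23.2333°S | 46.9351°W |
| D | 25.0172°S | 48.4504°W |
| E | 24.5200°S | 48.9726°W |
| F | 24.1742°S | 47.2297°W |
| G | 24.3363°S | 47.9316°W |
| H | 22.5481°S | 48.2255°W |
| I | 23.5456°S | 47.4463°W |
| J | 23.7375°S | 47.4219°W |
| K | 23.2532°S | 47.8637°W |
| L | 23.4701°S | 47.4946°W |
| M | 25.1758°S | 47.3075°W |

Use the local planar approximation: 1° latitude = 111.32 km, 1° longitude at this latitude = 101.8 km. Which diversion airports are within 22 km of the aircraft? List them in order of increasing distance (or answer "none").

none

Distances from 24.0082°S, 47.0022°W:
A: √((-1.4161·111.32)² + (-0.1356·101.8)²) = √(24850.449051 + 190.552625) = 158.2435 km
B: √((-0.9961·111.32)² + (0.0075·101.8)²) = √(12295.672174 + 0.582932) = 110.8885 km
C: √((0.7749·111.32)² + (0.0671·101.8)²) = √(7441.109871 + 46.659555) = 86.5319 km
D: √((-1.0090·111.32)² + (-1.4482·101.8)²) = √(12616.204727 + 21734.649564) = 185.3398 km
E: √((-0.5118·111.32)² + (-1.9704·101.8)²) = √(3245.988362 + 40235.032240) = 208.5210 km
F: √((-0.1660·111.32)² + (-0.2275·101.8)²) = √(341.477876 + 536.362440) = 29.6284 km
G: √((-0.3281·111.32)² + (-0.9294·101.8)²) = √(1334.009296 + 8951.604631) = 101.4180 km
H: √((1.4601·111.32)² + (-1.2233·101.8)²) = √(26418.709369 + 15508.204080) = 204.7606 km
I: √((0.4626·111.32)² + (-0.4441·101.8)²) = √(2651.903107 + 2043.888040) = 68.5258 km
J: √((0.2707·111.32)² + (-0.4197·101.8)²) = √(908.077483 + 1825.464932) = 52.2833 km
K: √((0.7550·111.32)² + (-0.8615·101.8)²) = √(7063.830972 + 7691.412780) = 121.4712 km
L: √((0.5381·111.32)² + (-0.4924·101.8)²) = √(3588.164783 + 2512.647957) = 78.1077 km
M: √((-1.1676·111.32)² + (-0.3053·101.8)²) = √(16894.080838 + 965.937807) = 133.6414 km
Threshold 22 km: none within range.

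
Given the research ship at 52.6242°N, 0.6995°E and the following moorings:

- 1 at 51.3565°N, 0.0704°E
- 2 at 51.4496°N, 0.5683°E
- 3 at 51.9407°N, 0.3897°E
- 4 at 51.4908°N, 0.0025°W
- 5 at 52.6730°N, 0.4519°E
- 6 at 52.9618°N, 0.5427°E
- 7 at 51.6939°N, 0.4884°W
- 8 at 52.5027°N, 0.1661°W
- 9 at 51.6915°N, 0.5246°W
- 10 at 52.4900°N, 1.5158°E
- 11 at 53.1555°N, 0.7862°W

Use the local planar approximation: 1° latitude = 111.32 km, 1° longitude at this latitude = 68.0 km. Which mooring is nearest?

Distances from 52.6242°N, 0.6995°E:
1: √((-1.2677·111.32)² + (-0.6291·68.0)²) = √(19914.957135 + 1830.025729) = 147.4618 km
2: √((-1.1746·111.32)² + (-0.1312·68.0)²) = √(17097.254970 + 79.594947) = 131.0605 km
3: √((-0.6835·111.32)² + (-0.3098·68.0)²) = √(5789.265047 + 443.793209) = 78.9497 km
4: √((-1.1334·111.32)² + (-0.7020·68.0)²) = √(15918.891106 + 2278.725696) = 134.8985 km
5: √((0.0488·111.32)² + (-0.2476·68.0)²) = √(29.511144 + 283.477834) = 17.6915 km
6: √((0.3376·111.32)² + (-0.1568·68.0)²) = √(1412.379064 + 113.686774) = 39.0649 km
7: √((-0.9303·111.32)² + (-1.1879·68.0)²) = √(10724.879893 + 6524.956040) = 131.3386 km
8: √((-0.1215·111.32)² + (-0.8656·68.0)²) = √(182.935904 + 3464.593777) = 60.3948 km
9: √((-0.9327·111.32)² + (-1.2241·68.0)²) = √(10780.287640 + 6928.697825) = 133.0751 km
10: √((-0.1342·111.32)² + (0.8163·68.0)²) = √(223.178023 + 3081.182471) = 57.4836 km
11: √((0.5313·111.32)² + (-1.4857·68.0)²) = √(3498.050115 + 10206.575962) = 117.0668 km
Minimum: 5 at 17.6915 km.

5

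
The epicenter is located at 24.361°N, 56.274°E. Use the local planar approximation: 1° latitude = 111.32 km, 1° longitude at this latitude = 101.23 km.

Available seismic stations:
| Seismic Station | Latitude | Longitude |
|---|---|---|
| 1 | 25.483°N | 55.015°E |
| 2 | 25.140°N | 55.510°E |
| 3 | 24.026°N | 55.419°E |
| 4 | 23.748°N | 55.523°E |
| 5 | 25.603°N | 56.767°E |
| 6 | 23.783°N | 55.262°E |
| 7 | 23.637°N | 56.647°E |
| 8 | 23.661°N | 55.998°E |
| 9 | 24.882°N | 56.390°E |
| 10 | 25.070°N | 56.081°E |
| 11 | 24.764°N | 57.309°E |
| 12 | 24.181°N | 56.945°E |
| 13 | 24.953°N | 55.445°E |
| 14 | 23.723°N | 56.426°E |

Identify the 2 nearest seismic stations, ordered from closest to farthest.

9, 12

Distances from 24.361°N, 56.274°E:
1: √((1.122·111.32)² + (-1.259·101.23)²) = √(15600.26979 + 16243.13800) = 178.447 km
2: √((0.779·111.32)² + (-0.764·101.23)²) = √(7520.06009 + 5981.43229) = 116.196 km
3: √((-0.335·111.32)² + (-0.855·101.23)²) = √(1390.70818 + 7491.18812) = 94.244 km
4: √((-0.613·111.32)² + (-0.751·101.23)²) = √(4656.58296 + 5779.60752) = 102.158 km
5: √((1.242·111.32)² + (0.493·101.23)²) = √(19115.67275 + 2490.64776) = 146.991 km
6: √((-0.578·111.32)² + (-1.012·101.23)²) = √(4140.01650 + 10494.92885) = 120.975 km
7: √((-0.724·111.32)² + (0.373·101.23)²) = √(6495.66363 + 1425.72622) = 89.002 km
8: √((-0.700·111.32)² + (-0.276·101.23)²) = √(6072.14978 + 780.61454) = 82.781 km
9: √((0.521·111.32)² + (0.116·101.23)²) = √(3363.73553 + 137.89053) = 59.175 km
10: √((0.709·111.32)² + (-0.193·101.23)²) = √(6229.29453 + 381.70961) = 81.308 km
11: √((0.403·111.32)² + (1.035·101.23)²) = √(2012.59546 + 10977.39201) = 113.974 km
12: √((-0.180·111.32)² + (0.671·101.23)²) = √(401.50541 + 4613.85046) = 70.819 km
13: √((0.592·111.32)² + (-0.829·101.23)²) = √(4342.99979 + 7042.51101) = 106.703 km
14: √((-0.638·111.32)² + (0.152·101.23)²) = √(5044.14721 + 236.75854) = 72.670 km
Sorted: 9 (59.175 km) < 12 (70.819 km) < 14 (72.670 km) < 10 (81.308 km) < …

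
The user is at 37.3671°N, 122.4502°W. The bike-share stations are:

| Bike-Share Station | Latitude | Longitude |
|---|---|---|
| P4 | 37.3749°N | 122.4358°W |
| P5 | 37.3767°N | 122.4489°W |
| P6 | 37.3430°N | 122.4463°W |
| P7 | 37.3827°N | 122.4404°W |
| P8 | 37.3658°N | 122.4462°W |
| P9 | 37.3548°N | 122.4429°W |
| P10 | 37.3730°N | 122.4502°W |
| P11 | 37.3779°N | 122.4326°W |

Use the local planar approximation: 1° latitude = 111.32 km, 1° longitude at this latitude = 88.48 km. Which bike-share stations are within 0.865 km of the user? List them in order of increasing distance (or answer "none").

Distances from 37.3671°N, 122.4502°W:
P4: 1.5418 km
P5: 1.0748 km
P6: 2.7049 km
P7: 1.9410 km
P8: 0.3824 km
P9: 1.5139 km
P10: 0.6568 km
P11: 1.9673 km
Threshold 0.865 km: P8 (0.3824 km), P10 (0.6568 km) are within range.

P8, P10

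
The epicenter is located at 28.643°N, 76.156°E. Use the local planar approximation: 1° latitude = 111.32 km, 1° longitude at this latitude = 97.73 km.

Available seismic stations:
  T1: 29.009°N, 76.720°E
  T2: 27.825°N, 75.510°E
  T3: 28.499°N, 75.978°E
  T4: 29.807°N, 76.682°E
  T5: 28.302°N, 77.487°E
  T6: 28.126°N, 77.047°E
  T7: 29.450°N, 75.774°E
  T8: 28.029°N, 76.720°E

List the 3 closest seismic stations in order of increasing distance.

T3, T1, T8

Distances from 28.643°N, 76.156°E:
T1: √((0.366·111.32)² + (0.564·97.73)²) = √(1660.00183 + 3038.18353) = 68.543 km
T2: √((-0.818·111.32)² + (-0.646·97.73)²) = √(8291.87989 + 3985.84892) = 110.805 km
T3: √((-0.144·111.32)² + (-0.178·97.73)²) = √(256.96346 + 302.61873) = 23.655 km
T4: √((1.164·111.32)² + (0.526·97.73)²) = √(16790.06417 + 2642.57478) = 139.401 km
T5: √((-0.341·111.32)² + (1.331·97.73)²) = √(1440.97071 + 16920.44998) = 135.504 km
T6: √((-0.517·111.32)² + (0.891·97.73)²) = √(3312.28335 + 7582.47882) = 104.378 km
T7: √((0.807·111.32)² + (-0.382·97.73)²) = √(8070.37035 + 1393.74244) = 97.284 km
T8: √((-0.614·111.32)² + (0.564·97.73)²) = √(4671.78812 + 3038.18353) = 87.806 km
Sorted: T3 (23.655 km) < T1 (68.543 km) < T8 (87.806 km) < T7 (97.284 km) < T6 (104.378 km) < …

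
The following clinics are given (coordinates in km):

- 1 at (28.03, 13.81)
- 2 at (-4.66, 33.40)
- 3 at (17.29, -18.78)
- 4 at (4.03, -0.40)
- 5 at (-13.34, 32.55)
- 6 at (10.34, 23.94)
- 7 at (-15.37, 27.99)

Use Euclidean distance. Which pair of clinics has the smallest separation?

5 and 7

Pairwise distances:
5–7: 4.99 km
2–5: 8.72 km
2–7: 12.00 km
2–6: 17.73 km
1–6: 20.39 km
3–4: 22.66 km
4–6: 25.14 km
5–6: 25.20 km
6–7: 26.03 km
1–4: 27.89 km
1–3: 34.31 km
4–7: 34.39 km
2–4: 34.90 km
4–5: 37.25 km
1–2: 38.11 km
3–6: 43.28 km
1–5: 45.42 km
1–7: 45.66 km
2–3: 56.61 km
3–7: 57.04 km
3–5: 59.77 km
Closest pair: 5–7 at 4.99 km.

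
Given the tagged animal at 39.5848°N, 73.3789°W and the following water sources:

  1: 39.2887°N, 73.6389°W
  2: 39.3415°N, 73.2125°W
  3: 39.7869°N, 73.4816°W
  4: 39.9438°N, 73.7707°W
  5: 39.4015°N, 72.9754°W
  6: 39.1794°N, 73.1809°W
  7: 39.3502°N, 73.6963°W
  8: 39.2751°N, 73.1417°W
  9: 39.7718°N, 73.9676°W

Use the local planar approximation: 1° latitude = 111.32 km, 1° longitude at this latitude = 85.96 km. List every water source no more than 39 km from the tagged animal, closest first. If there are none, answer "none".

3, 2, 7

Distances from 39.5848°N, 73.3789°W:
1: √((-0.2961·111.32)² + (-0.2600·85.96)²) = √(1086.483687 + 499.504620) = 39.8245 km
2: √((-0.2433·111.32)² + (0.1664·85.96)²) = √(733.551506 + 204.597092) = 30.6292 km
3: √((0.2021·111.32)² + (-0.1027·85.96)²) = √(506.149745 + 77.935208) = 24.1678 km
4: √((0.3590·111.32)² + (-0.3918·85.96)²) = √(1597.111705 + 1134.283663) = 52.2628 km
5: √((-0.1833·111.32)² + (0.4035·85.96)²) = √(416.362229 + 1203.039513) = 40.2418 km
6: √((-0.4054·111.32)² + (0.1980·85.96)²) = √(2036.638194 + 289.683123) = 48.2320 km
7: √((-0.2346·111.32)² + (-0.3174·85.96)²) = √(682.028324 + 744.400504) = 37.7681 km
8: √((-0.3097·111.32)² + (0.2372·85.96)²) = √(1188.581061 + 415.740355) = 40.0540 km
9: √((0.1870·111.32)² + (-0.5887·85.96)²) = √(433.340828 + 2560.830804) = 54.7190 km
Threshold 39 km: 3 (24.1678 km), 2 (30.6292 km), 7 (37.7681 km) are within range.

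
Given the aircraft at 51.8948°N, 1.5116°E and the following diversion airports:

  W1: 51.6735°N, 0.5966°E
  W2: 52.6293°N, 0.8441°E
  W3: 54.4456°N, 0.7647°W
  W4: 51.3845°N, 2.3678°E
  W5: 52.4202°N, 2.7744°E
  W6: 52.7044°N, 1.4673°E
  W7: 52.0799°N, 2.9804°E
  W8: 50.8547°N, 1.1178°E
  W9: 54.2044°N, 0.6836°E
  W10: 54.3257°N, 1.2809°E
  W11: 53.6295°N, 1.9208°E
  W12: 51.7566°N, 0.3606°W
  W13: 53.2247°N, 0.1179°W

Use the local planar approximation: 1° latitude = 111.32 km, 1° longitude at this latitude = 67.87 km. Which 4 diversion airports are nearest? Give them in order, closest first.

Distances from 51.8948°N, 1.5116°E:
W1: √((-0.2213·111.32)² + (-0.9150·67.87)²) = √(606.888940 + 3856.540411) = 66.8089 km
W2: √((0.7345·111.32)² + (-0.6675·67.87)²) = √(6685.440001 + 2052.382195) = 93.4763 km
W3: √((2.5508·111.32)² + (-2.2763·67.87)²) = √(80630.473828 + 23867.926686) = 323.2621 km
W4: √((-0.5103·111.32)² + (0.8562·67.87)²) = √(3226.989349 + 3376.806269) = 81.2637 km
W5: √((0.5254·111.32)² + (1.2628·67.87)²) = √(3420.790932 + 7345.558889) = 103.7610 km
W6: √((0.8096·111.32)² + (-0.0443·67.87)²) = √(8122.456503 + 9.039890) = 90.1748 km
W7: √((0.1851·111.32)² + (1.4688·67.87)²) = √(424.579707 + 9937.588884) = 101.7947 km
W8: √((-1.0401·111.32)² + (-0.3938·67.87)²) = √(13405.918909 + 714.343541) = 118.8287 km
W9: √((2.3096·111.32)² + (-0.8280·67.87)²) = √(66102.812364 + 3158.030877) = 263.1745 km
W10: √((2.4309·111.32)² + (-0.2307·67.87)²) = √(73228.574926 + 245.160720) = 271.0604 km
W11: √((1.7347·111.32)² + (0.4092·67.87)²) = √(37290.237751 + 771.306424) = 195.0937 km
W12: √((-0.1382·111.32)² + (-1.8722·67.87)²) = √(236.680502 + 16145.822740) = 127.9942 km
W13: √((1.3299·111.32)² + (-1.6295·67.87)²) = √(21917.164505 + 12231.069332) = 184.7924 km
Sorted: W1 (66.8089 km) < W4 (81.2637 km) < W6 (90.1748 km) < W2 (93.4763 km) < W7 (101.7947 km) < W5 (103.7610 km) < …

W1, W4, W6, W2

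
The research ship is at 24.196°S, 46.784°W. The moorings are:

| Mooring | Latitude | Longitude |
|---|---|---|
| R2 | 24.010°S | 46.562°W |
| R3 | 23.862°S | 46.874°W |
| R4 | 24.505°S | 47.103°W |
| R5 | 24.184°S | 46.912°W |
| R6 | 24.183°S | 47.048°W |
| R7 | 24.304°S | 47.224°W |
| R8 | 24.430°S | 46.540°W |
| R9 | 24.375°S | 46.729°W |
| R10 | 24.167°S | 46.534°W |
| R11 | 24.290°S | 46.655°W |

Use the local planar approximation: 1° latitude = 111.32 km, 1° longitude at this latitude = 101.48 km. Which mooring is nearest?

R5

Distances from 24.196°S, 46.784°W:
R2: 30.598 km
R3: 38.286 km
R4: 47.235 km
R5: 13.058 km
R6: 26.830 km
R7: 46.241 km
R8: 35.940 km
R9: 20.693 km
R10: 25.575 km
R11: 16.759 km
Minimum: R5 at 13.058 km.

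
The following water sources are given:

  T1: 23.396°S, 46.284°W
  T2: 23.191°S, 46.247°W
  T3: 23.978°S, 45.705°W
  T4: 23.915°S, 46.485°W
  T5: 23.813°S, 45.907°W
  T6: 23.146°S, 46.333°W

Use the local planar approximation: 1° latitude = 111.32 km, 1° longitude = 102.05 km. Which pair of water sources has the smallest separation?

Pairwise distances:
T2–T6: 10.105 km
T1–T2: 23.131 km
T3–T5: 27.610 km
T1–T6: 28.276 km
T4–T5: 60.068 km
T1–T5: 60.291 km
T1–T4: 61.308 km
T2–T5: 77.448 km
T3–T4: 79.907 km
T2–T4: 84.176 km
T5–T6: 86.041 km
T4–T6: 86.999 km
T1–T3: 87.686 km
T2–T3: 103.608 km
T3–T6: 112.629 km
Closest pair: T2–T6 at 10.105 km.

T2 and T6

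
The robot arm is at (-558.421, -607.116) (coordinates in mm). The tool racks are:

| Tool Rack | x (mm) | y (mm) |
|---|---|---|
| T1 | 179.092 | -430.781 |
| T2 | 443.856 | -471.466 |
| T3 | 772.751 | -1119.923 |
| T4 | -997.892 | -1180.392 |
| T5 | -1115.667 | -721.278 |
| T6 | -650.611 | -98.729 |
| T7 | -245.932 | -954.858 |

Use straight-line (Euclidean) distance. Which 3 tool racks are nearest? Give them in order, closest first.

T7, T6, T5

Distances from (-558.421, -607.116):
T1: 758.300 mm
T2: 1011.415 mm
T3: 1426.531 mm
T4: 722.344 mm
T5: 568.820 mm
T6: 516.678 mm
T7: 467.519 mm
Sorted: T7 (467.519 mm) < T6 (516.678 mm) < T5 (568.820 mm) < T4 (722.344 mm) < T1 (758.300 mm) < …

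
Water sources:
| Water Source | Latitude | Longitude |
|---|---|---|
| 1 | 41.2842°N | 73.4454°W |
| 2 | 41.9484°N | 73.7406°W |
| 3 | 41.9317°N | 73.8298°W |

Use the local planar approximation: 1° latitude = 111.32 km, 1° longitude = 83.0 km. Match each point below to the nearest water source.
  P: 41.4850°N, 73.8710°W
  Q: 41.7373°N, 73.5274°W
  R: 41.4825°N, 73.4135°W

P at 41.4850°N, 73.8710°W:
  1: √((-0.2008·111.32)² + (0.4256·83.0)²) = √(499.659113 + 1247.841495) = 41.8031 km
  2: √((0.4634·111.32)² + (0.1304·83.0)²) = √(2661.083206 + 117.141658) = 52.7089 km
  3: √((0.4467·111.32)² + (0.0412·83.0)²) = √(2472.739124 + 11.693664) = 49.8441 km
  → nearest: 1 (41.8031 km)
Q at 41.7373°N, 73.5274°W:
  1: √((-0.4531·111.32)² + (0.0820·83.0)²) = √(2544.102002 + 46.321636) = 50.8962 km
  2: √((0.2111·111.32)² + (-0.2132·83.0)²) = √(552.233644 + 313.134259) = 29.4171 km
  3: √((0.1944·111.32)² + (-0.3024·83.0)²) = √(468.315915 + 629.969841) = 33.1404 km
  → nearest: 2 (29.4171 km)
R at 41.4825°N, 73.4135°W:
  1: √((-0.1983·111.32)² + (-0.0319·83.0)²) = √(487.294852 + 7.010315) = 22.2330 km
  2: √((0.4659·111.32)² + (-0.3271·83.0)²) = √(2689.873251 + 737.084490) = 58.5402 km
  3: √((0.4492·111.32)² + (-0.4163·83.0)²) = √(2500.494424 + 1193.902898) = 60.7816 km
  → nearest: 1 (22.2330 km)

P→1; Q→2; R→1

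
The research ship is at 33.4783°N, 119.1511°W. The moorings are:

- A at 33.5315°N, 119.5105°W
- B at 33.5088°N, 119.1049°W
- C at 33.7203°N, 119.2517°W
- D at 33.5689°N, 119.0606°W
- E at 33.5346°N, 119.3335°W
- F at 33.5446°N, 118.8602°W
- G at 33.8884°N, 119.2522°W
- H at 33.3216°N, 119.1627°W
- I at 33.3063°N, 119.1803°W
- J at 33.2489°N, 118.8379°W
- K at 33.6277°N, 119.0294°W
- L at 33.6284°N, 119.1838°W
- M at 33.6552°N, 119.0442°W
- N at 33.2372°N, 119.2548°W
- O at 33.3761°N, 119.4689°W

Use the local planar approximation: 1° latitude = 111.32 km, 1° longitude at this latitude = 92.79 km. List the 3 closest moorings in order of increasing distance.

B, D, L

Distances from 33.4783°N, 119.1511°W:
A: 33.8705 km
B: 5.4686 km
C: 28.5109 km
D: 13.1239 km
E: 18.0480 km
F: 27.9834 km
G: 46.6062 km
H: 17.4770 km
I: 19.3378 km
J: 38.6874 km
K: 20.1027 km
L: 16.9824 km
M: 22.0496 km
N: 28.5120 km
O: 31.6072 km
Sorted: B (5.4686 km) < D (13.1239 km) < L (16.9824 km) < H (17.4770 km) < E (18.0480 km) < …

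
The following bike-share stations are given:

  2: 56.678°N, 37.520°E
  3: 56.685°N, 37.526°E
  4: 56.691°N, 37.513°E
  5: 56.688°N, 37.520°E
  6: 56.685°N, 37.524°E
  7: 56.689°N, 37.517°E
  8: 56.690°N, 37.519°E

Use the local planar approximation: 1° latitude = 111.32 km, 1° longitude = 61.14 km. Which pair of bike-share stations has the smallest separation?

Pairwise distances:
2–3: 0.861 km
2–4: 1.509 km
2–5: 1.113 km
2–6: 0.817 km
2–7: 1.238 km
2–8: 1.337 km
3–4: 1.038 km
3–5: 0.496 km
3–6: 0.122 km
3–7: 0.708 km
3–8: 0.702 km
4–5: 0.543 km
4–6: 0.948 km
4–7: 0.331 km
4–8: 0.383 km
5–6: 0.414 km
5–7: 0.215 km
5–8: 0.231 km
6–7: 0.618 km
6–8: 0.635 km
7–8: 0.165 km
Closest pair: 3–6 at 0.122 km.

3 and 6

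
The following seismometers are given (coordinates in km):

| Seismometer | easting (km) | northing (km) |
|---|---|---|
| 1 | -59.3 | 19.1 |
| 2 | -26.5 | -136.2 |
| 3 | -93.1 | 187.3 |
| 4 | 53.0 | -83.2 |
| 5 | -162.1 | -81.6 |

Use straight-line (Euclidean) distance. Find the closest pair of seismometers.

Pairwise distances:
2–4: 95.5 km
1–5: 143.9 km
2–5: 146.2 km
1–4: 151.9 km
1–2: 158.7 km
1–3: 171.6 km
4–5: 215.1 km
3–5: 277.6 km
3–4: 307.4 km
2–3: 330.3 km
Closest pair: 2–4 at 95.5 km.

2 and 4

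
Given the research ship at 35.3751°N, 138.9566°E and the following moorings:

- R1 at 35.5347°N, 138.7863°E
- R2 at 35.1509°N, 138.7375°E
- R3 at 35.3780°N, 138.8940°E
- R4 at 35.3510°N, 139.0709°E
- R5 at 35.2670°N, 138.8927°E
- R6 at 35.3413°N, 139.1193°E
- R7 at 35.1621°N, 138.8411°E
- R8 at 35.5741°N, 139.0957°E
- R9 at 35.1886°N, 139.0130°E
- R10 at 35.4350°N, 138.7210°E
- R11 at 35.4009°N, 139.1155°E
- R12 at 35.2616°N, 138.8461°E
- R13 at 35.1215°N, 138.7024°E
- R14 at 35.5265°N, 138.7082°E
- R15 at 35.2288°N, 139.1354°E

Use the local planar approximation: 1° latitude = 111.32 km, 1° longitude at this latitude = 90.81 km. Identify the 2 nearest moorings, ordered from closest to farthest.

Distances from 35.3751°N, 138.9566°E:
R1: √((0.1596·111.32)² + (-0.1703·90.81)²) = √(315.654634 + 239.164462) = 23.5546 km
R2: √((-0.2242·111.32)² + (-0.2191·90.81)²) = √(622.898969 + 395.869558) = 31.9182 km
R3: √((0.0029·111.32)² + (-0.0626·90.81)²) = √(0.104218 + 32.315882) = 5.6939 km
R4: √((-0.0241·111.32)² + (0.1143·90.81)²) = √(7.197480 + 107.735743) = 10.7207 km
R5: √((-0.1081·111.32)² + (-0.0639·90.81)²) = √(144.809743 + 33.672012) = 13.3597 km
R6: √((-0.0338·111.32)² + (0.1627·90.81)²) = √(14.157279 + 218.294331) = 15.2464 km
R7: √((-0.2130·111.32)² + (-0.1155·90.81)²) = √(562.219109 + 110.009786) = 25.9274 km
R8: √((0.1990·111.32)² + (0.1391·90.81)²) = √(490.741231 + 159.559112) = 25.5010 km
R9: √((-0.1865·111.32)² + (0.0564·90.81)²) = √(431.026595 + 26.231647) = 21.3836 km
R10: √((0.0599·111.32)² + (-0.2356·90.81)²) = √(44.463131 + 457.739007) = 22.4099 km
R11: √((0.0258·111.32)² + (0.1589·90.81)²) = √(8.248706 + 208.216502) = 14.7128 km
R12: √((-0.1135·111.32)² + (-0.1105·90.81)²) = √(159.638676 + 100.691291) = 16.1347 km
R13: √((-0.2536·111.32)² + (-0.2542·90.81)²) = √(796.975358 + 532.866532) = 36.4670 km
R14: √((0.1514·111.32)² + (-0.2484·90.81)²) = √(284.052192 + 508.827452) = 28.1581 km
R15: √((-0.1463·111.32)² + (0.1788·90.81)²) = √(265.237574 + 263.634584) = 22.9972 km
Sorted: R3 (5.6939 km) < R4 (10.7207 km) < R5 (13.3597 km) < R11 (14.7128 km) < …

R3, R4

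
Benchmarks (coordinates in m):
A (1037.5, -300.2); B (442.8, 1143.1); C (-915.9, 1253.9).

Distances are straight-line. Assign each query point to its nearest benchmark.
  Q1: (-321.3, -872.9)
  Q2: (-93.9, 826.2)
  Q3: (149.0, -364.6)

Q1→A; Q2→B; Q3→A

Q1 at (-321.3, -872.9):
  A: √((1358.8)² + (572.7)²) = √(1846337.440 + 327985.290) = 1474.6 m
  B: √((764.1)² + (2016.0)²) = √(583848.810 + 4064256.000) = 2155.9 m
  C: √((-594.6)² + (2126.8)²) = √(353549.160 + 4523278.240) = 2208.4 m
  → nearest: A (1474.6 m)
Q2 at (-93.9, 826.2):
  A: √((1131.4)² + (-1126.4)²) = √(1280065.960 + 1268776.960) = 1596.5 m
  B: √((536.7)² + (316.9)²) = √(288046.890 + 100425.610) = 623.3 m
  C: √((-822.0)² + (427.7)²) = √(675684.000 + 182927.290) = 926.6 m
  → nearest: B (623.3 m)
Q3 at (149.0, -364.6):
  A: √((888.5)² + (64.4)²) = √(789432.250 + 4147.360) = 890.8 m
  B: √((293.8)² + (1507.7)²) = √(86318.440 + 2273159.290) = 1536.1 m
  C: √((-1064.9)² + (1618.5)²) = √(1134012.010 + 2619542.250) = 1937.4 m
  → nearest: A (890.8 m)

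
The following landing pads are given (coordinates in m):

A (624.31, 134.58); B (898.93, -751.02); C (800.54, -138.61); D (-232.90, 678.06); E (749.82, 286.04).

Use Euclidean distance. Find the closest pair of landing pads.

A and E

Pairwise distances:
A–B: 927.20 m
A–C: 325.10 m
A–D: 1014.98 m
A–E: 196.71 m
B–C: 620.26 m
B–D: 1822.99 m
B–E: 1047.72 m
C–D: 1317.17 m
C–E: 427.67 m
D–E: 1058.03 m
Closest pair: A–E at 196.71 m.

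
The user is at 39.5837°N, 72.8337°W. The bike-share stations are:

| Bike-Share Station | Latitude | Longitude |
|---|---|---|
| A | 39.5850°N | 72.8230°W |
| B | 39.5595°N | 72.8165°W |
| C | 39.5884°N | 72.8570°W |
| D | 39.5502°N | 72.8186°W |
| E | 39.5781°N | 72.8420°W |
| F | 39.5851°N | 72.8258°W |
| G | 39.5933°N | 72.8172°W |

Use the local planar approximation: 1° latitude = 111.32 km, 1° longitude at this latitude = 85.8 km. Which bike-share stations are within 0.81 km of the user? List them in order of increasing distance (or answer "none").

Distances from 39.5837°N, 72.8337°W:
A: 0.9294 km
B: 3.0717 km
C: 2.0665 km
D: 3.9479 km
E: 0.9464 km
F: 0.6955 km
G: 1.7738 km
Threshold 0.81 km: F (0.6955 km) is within range.

F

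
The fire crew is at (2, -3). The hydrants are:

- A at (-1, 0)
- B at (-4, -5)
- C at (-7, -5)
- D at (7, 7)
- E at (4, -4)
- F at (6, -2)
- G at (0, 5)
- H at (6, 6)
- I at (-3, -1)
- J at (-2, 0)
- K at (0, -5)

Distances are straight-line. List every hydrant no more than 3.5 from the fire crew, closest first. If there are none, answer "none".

Distances from (2, -3):
A: 4.2
B: 6.3
C: 9.2
D: 11.2
E: 2.2
F: 4.1
G: 8.2
H: 9.8
I: 5.4
J: 5.0
K: 2.8
Threshold 3.5: E (2.2), K (2.8) are within range.

E, K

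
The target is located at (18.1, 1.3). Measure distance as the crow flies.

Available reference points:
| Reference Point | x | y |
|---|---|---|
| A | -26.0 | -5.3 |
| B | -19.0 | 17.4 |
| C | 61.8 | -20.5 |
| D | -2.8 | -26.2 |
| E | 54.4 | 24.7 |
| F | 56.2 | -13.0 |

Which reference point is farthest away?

C

Distances from (18.1, 1.3):
A: √((-44.1)² + (-6.6)²) = √(1944.810 + 43.560) = 44.6
B: √((-37.1)² + (16.1)²) = √(1376.410 + 259.210) = 40.4
C: √((43.7)² + (-21.8)²) = √(1909.690 + 475.240) = 48.8
D: √((-20.9)² + (-27.5)²) = √(436.810 + 756.250) = 34.5
E: √((36.3)² + (23.4)²) = √(1317.690 + 547.560) = 43.2
F: √((38.1)² + (-14.3)²) = √(1451.610 + 204.490) = 40.7
Maximum: C at 48.8.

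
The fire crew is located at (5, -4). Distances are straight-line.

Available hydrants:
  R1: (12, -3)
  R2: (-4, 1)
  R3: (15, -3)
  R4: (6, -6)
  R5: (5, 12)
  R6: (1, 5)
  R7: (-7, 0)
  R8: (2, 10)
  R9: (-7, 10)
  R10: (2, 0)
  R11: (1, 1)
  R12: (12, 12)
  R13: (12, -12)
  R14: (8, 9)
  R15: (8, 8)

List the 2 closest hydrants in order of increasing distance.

R4, R10

Distances from (5, -4):
R1: 7.1
R2: 10.3
R3: 10.0
R4: 2.2
R5: 16.0
R6: 9.8
R7: 12.6
R8: 14.3
R9: 18.4
R10: 5.0
R11: 6.4
R12: 17.5
R13: 10.6
R14: 13.3
R15: 12.4
Sorted: R4 (2.2) < R10 (5.0) < R11 (6.4) < R1 (7.1) < …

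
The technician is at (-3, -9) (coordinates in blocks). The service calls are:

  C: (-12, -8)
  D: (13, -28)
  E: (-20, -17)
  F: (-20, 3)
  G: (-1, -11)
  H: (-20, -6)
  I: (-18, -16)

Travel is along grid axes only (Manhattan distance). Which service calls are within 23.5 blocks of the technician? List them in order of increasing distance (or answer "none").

G, C, H, I

Distances from (-3, -9):
C: 10 blocks
D: 35 blocks
E: 25 blocks
F: 29 blocks
G: 4 blocks
H: 20 blocks
I: 22 blocks
Threshold 23.5 blocks: G (4 blocks), C (10 blocks), H (20 blocks), I (22 blocks) are within range.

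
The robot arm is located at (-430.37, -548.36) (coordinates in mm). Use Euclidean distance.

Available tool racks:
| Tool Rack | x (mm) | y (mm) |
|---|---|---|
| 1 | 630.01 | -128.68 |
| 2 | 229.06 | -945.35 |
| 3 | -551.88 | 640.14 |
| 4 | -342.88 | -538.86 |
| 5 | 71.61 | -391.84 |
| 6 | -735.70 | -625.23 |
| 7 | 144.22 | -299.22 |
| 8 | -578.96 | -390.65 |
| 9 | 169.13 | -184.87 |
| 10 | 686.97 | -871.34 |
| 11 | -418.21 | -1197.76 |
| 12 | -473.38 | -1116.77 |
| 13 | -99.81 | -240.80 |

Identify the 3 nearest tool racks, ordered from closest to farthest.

4, 8, 6

Distances from (-430.37, -548.36):
1: 1140.41 mm
2: 769.71 mm
3: 1194.70 mm
4: 88.00 mm
5: 525.82 mm
6: 314.86 mm
7: 626.28 mm
8: 216.68 mm
9: 701.09 mm
10: 1163.08 mm
11: 649.51 mm
12: 570.03 mm
13: 451.51 mm
Sorted: 4 (88.00 mm) < 8 (216.68 mm) < 6 (314.86 mm) < 13 (451.51 mm) < 5 (525.82 mm) < …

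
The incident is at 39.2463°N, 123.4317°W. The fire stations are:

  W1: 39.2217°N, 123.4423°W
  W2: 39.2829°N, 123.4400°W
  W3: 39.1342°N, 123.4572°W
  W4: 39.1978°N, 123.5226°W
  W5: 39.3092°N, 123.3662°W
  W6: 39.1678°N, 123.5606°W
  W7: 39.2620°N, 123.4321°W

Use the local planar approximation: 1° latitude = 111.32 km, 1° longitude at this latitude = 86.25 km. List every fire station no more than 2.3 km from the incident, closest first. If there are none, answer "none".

W7

Distances from 39.2463°N, 123.4317°W:
W1: √((-0.0246·111.32)² + (-0.0106·86.25)²) = √(7.499229 + 0.835853) = 2.8871 km
W2: √((0.0366·111.32)² + (-0.0083·86.25)²) = √(16.600018 + 0.512477) = 4.1367 km
W3: √((-0.1121·111.32)² + (-0.0255·86.25)²) = √(155.724742 + 4.837250) = 12.6713 km
W4: √((-0.0485·111.32)² + (-0.0909·86.25)²) = √(29.149417 + 61.467560) = 9.5193 km
W5: √((0.0629·111.32)² + (0.0655·86.25)²) = √(49.028396 + 31.915438) = 8.9969 km
W6: √((-0.0785·111.32)² + (-0.1289·86.25)²) = √(76.363480 + 123.601586) = 14.1409 km
W7: √((0.0157·111.32)² + (-0.0004·86.25)²) = √(3.054539 + 0.001190) = 1.7481 km
Threshold 2.3 km: W7 (1.7481 km) is within range.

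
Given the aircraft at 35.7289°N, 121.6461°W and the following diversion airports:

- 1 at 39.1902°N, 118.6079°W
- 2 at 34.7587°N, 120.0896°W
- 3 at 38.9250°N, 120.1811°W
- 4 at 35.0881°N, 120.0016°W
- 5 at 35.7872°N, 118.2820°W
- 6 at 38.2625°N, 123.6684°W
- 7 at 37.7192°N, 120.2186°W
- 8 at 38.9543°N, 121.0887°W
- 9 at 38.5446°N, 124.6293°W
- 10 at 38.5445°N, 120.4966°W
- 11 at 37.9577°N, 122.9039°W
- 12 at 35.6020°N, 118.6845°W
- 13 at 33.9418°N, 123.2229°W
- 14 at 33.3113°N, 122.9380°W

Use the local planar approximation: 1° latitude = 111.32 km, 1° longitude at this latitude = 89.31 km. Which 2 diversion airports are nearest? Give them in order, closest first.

Distances from 35.7289°N, 121.6461°W:
1: 471.2659 km
2: 176.0359 km
3: 379.0848 km
4: 163.2771 km
5: 300.5179 km
6: 334.9139 km
7: 255.6220 km
8: 362.4861 km
9: 411.3778 km
10: 329.8173 km
11: 272.3555 km
12: 264.8775 km
13: 243.7386 km
14: 292.8172 km
Sorted: 4 (163.2771 km) < 2 (176.0359 km) < 13 (243.7386 km) < 7 (255.6220 km) < …

4, 2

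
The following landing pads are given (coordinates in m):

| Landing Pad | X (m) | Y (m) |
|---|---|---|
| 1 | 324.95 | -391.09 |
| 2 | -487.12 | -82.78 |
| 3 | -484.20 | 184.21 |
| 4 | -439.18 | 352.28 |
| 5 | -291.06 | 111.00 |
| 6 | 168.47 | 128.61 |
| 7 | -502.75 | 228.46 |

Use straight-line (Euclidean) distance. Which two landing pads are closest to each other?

Pairwise distances:
1–2: 868.63 m
1–3: 992.82 m
1–4: 1066.06 m
1–5: 794.71 m
1–6: 542.75 m
1–7: 1033.89 m
2–3: 267.01 m
2–4: 437.69 m
2–5: 275.66 m
2–6: 688.83 m
2–7: 311.63 m
3–4: 174.00 m
3–5: 206.55 m
3–6: 655.03 m
3–7: 47.98 m
4–5: 283.12 m
4–6: 647.51 m
4–7: 139.19 m
5–6: 459.87 m
5–7: 242.09 m
6–7: 678.61 m
Closest pair: 3–7 at 47.98 m.

3 and 7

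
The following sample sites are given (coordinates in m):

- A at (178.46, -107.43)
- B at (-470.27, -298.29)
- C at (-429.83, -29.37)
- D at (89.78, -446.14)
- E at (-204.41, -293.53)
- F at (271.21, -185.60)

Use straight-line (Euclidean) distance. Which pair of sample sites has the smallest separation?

Pairwise distances:
A–B: 676.22 m
A–C: 613.28 m
A–D: 350.13 m
A–E: 425.70 m
A–F: 121.30 m
B–C: 271.94 m
B–D: 579.24 m
B–E: 265.90 m
B–F: 749.99 m
C–D: 666.10 m
C–E: 347.27 m
C–F: 718.24 m
D–E: 331.42 m
D–F: 317.49 m
E–F: 487.71 m
Closest pair: A–F at 121.30 m.

A and F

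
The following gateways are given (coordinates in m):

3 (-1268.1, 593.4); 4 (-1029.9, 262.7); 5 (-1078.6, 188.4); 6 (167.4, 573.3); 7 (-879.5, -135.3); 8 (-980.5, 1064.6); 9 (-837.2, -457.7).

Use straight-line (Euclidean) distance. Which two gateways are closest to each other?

4 and 5

Pairwise distances:
3–4: 407.6 m
3–5: 447.1 m
3–6: 1435.6 m
3–7: 825.8 m
3–8: 552.0 m
3–9: 1136.0 m
4–5: 88.8 m
4–6: 1236.9 m
4–7: 425.5 m
4–8: 803.4 m
4–9: 745.7 m
5–6: 1304.1 m
5–7: 380.0 m
5–8: 881.7 m
5–9: 689.7 m
6–7: 1264.2 m
6–8: 1248.6 m
6–9: 1439.5 m
7–8: 1204.1 m
7–9: 325.2 m
8–9: 1529.0 m
Closest pair: 4–5 at 88.8 m.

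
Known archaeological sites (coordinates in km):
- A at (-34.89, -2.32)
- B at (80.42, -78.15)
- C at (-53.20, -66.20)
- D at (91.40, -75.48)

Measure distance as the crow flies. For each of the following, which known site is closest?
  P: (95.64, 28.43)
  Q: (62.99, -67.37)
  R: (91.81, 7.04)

P→D; Q→B; R→D

P at (95.64, 28.43):
  A: √((-130.53)² + (-30.75)²) = √(17038.0809 + 945.5625) = 134.10 km
  B: √((-15.22)² + (-106.58)²) = √(231.6484 + 11359.2964) = 107.66 km
  C: √((-148.84)² + (-94.63)²) = √(22153.3456 + 8954.8369) = 176.38 km
  D: √((-4.24)² + (-103.91)²) = √(17.9776 + 10797.2881) = 104.00 km
  → nearest: D (104.00 km)
Q at (62.99, -67.37):
  A: √((-97.88)² + (65.05)²) = √(9580.4944 + 4231.5025) = 117.52 km
  B: √((17.43)² + (-10.78)²) = √(303.8049 + 116.2084) = 20.49 km
  C: √((-116.19)² + (1.17)²) = √(13500.1161 + 1.3689) = 116.20 km
  D: √((28.41)² + (-8.11)²) = √(807.1281 + 65.7721) = 29.54 km
  → nearest: B (20.49 km)
R at (91.81, 7.04):
  A: √((-126.70)² + (-9.36)²) = √(16052.8900 + 87.6096) = 127.05 km
  B: √((-11.39)² + (-85.19)²) = √(129.7321 + 7257.3361) = 85.95 km
  C: √((-145.01)² + (-73.24)²) = √(21027.9001 + 5364.0976) = 162.46 km
  D: √((-0.41)² + (-82.52)²) = √(0.1681 + 6809.5504) = 82.52 km
  → nearest: D (82.52 km)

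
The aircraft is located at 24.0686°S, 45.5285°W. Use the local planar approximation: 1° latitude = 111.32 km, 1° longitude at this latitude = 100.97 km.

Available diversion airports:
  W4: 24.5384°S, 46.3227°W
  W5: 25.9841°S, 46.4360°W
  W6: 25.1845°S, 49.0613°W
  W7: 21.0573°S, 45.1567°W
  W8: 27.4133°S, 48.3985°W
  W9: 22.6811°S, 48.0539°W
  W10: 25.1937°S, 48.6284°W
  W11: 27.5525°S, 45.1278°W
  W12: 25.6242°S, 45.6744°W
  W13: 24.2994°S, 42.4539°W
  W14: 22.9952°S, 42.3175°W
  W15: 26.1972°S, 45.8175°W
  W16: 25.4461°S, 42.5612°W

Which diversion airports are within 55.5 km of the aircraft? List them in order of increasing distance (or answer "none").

Distances from 24.0686°S, 45.5285°W:
W4: √((-0.4698·111.32)² + (-0.7942·100.97)²) = √(2735.095029 + 6430.496082) = 95.7371 km
W5: √((-1.9155·111.32)² + (-0.9075·100.97)²) = √(45468.508464 + 8396.107297) = 232.0875 km
W6: √((-1.1159·111.32)² + (-3.5328·100.97)²) = √(15431.102303 + 127239.752581) = 377.7180 km
W7: √((3.0113·111.32)² + (0.3718·100.97)²) = √(112371.051207 + 1409.300102) = 337.3134 km
W8: √((-3.3447·111.32)² + (-2.8700·100.97)²) = √(138631.121203 + 83974.708699) = 471.8112 km
W9: √((1.3875·111.32)² + (-2.5254·100.97)²) = √(23856.810392 + 65019.715487) = 298.1217 km
W10: √((-1.1251·111.32)² + (-3.0999·100.97)²) = √(15686.593581 + 97967.061288) = 337.1256 km
W11: √((-3.4839·111.32)² + (0.4007·100.97)²) = √(150410.362119 + 1636.904706) = 389.9324 km
W12: √((-1.5556·111.32)² + (-0.1459·100.97)²) = √(29987.638326 + 217.017770) = 173.7949 km
W13: √((-0.2308·111.32)² + (3.0746·100.97)²) = √(660.112572 + 96374.460124) = 311.5037 km
W14: √((1.0734·111.32)² + (3.2110·100.97)²) = √(14278.072315 + 105115.152243) = 345.5332 km
W15: √((-2.1286·111.32)² + (-0.2890·100.97)²) = √(56148.028406 + 851.491659) = 238.7457 km
W16: √((-1.3775·111.32)² + (2.9673·100.97)²) = √(23514.167655 + 89765.122044) = 336.5699 km
Threshold 55.5 km: none within range.

none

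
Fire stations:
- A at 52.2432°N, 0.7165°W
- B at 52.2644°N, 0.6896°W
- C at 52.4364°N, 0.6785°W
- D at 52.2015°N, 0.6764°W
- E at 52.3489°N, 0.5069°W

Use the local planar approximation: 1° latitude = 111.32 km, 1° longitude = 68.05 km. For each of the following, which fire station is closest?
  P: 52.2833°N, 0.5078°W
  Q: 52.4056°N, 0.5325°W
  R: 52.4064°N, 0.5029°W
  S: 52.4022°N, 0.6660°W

P at 52.2833°N, 0.5078°W:
  A: √((-0.0401·111.32)² + (-0.2087·68.05)²) = √(19.926689 + 201.697798) = 14.8871 km
  B: √((-0.0189·111.32)² + (-0.1818·68.05)²) = √(4.426597 + 153.053765) = 12.5491 km
  C: √((0.1531·111.32)² + (-0.1707·68.05)²) = √(290.466985 + 134.934592) = 20.6253 km
  D: √((-0.0818·111.32)² + (-0.1686·68.05)²) = √(82.918799 + 131.635007) = 14.6477 km
  E: √((0.0656·111.32)² + (0.0009·68.05)²) = √(53.327850 + 0.003751) = 7.3028 km
  → nearest: E (7.3028 km)
Q at 52.4056°N, 0.5325°W:
  A: √((-0.1624·111.32)² + (-0.1840·68.05)²) = √(326.827390 + 156.780449) = 21.9911 km
  B: √((-0.1412·111.32)² + (-0.1571·68.05)²) = √(247.067596 + 114.290104) = 19.0094 km
  C: √((0.0308·111.32)² + (-0.1460·68.05)²) = √(11.755682 + 98.710186) = 10.5103 km
  D: √((-0.2041·111.32)² + (-0.1439·68.05)²) = √(516.217121 + 95.891000) = 24.7408 km
  E: √((-0.0567·111.32)² + (0.0256·68.05)²) = √(39.839375 + 3.034843) = 6.5478 km
  → nearest: E (6.5478 km)
R at 52.4064°N, 0.5029°W:
  A: √((-0.1632·111.32)² + (-0.2136·68.05)²) = √(330.055295 + 211.280179) = 23.2666 km
  B: √((-0.1420·111.32)² + (-0.1867·68.05)²) = √(249.875159 + 161.415373) = 20.2803 km
  C: √((0.0300·111.32)² + (-0.1756·68.05)²) = √(11.152928 + 142.792462) = 12.4075 km
  D: √((-0.2049·111.32)² + (-0.1735·68.05)²) = √(520.271830 + 139.397575) = 25.6840 km
  E: √((-0.0575·111.32)² + (-0.0040·68.05)²) = √(40.971521 + 0.074093) = 6.4067 km
  → nearest: E (6.4067 km)
S at 52.4022°N, 0.6660°W:
  A: √((-0.1590·111.32)² + (-0.0505·68.05)²) = √(313.285752 + 11.809704) = 18.0304 km
  B: √((-0.1378·111.32)² + (-0.0236·68.05)²) = √(235.312409 + 2.579172) = 15.4237 km
  C: √((0.0342·111.32)² + (-0.0125·68.05)²) = √(14.494345 + 0.723563) = 3.9010 km
  D: √((-0.2007·111.32)² + (-0.0104·68.05)²) = √(499.161568 + 0.500868) = 22.3531 km
  E: √((-0.0533·111.32)² + (0.1591·68.05)²) = √(35.204713 + 117.218624) = 12.3460 km
  → nearest: C (3.9010 km)

P→E; Q→E; R→E; S→C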